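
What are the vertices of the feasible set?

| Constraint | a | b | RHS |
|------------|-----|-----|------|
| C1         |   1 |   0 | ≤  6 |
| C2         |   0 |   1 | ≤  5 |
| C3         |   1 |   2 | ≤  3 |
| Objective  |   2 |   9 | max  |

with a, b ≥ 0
Each vertex is the intersection of two constraint boundaries that also satisfies all remaining constraints:
  a = 0 and b = 0 → (0, 0)
  a + 2b = 3 and b = 0 → (3, 0)
  a + 2b = 3 and a = 0 → (0, 1.5)

Vertices: (0, 0), (3, 0), (0, 1.5)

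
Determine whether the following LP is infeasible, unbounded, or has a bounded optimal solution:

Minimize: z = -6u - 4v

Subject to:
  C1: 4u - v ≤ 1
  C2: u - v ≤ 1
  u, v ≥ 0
Feasible point: (0, 0) satisfies every constraint, so the LP is feasible.
Direction d = (0, 1): for each constraint row a, a·d ≤ 0 —
  (4)(0) + (-1)(1) = -1 ≤ 0
  (1)(0) + (-1)(1) = -1 ≤ 0
and d ≥ 0, so (0, 0) + t·d stays feasible for every t ≥ 0. Along this ray z = -6u - 4v changes by -4 per unit t, so z → −∞.

The LP is unbounded; z can be made arbitrarily small.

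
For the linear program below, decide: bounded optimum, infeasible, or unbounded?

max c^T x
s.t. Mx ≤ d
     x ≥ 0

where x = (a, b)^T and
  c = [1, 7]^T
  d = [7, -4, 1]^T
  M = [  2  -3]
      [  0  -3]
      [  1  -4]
Feasible point: (0, 2) satisfies every constraint, so the LP is feasible.
Direction d = (0, 1): for each constraint row a, a·d ≤ 0 —
  (2)(0) + (-3)(1) = -3 ≤ 0
  (0)(0) + (-3)(1) = -3 ≤ 0
  (1)(0) + (-4)(1) = -4 ≤ 0
and d ≥ 0, so (0, 2) + t·d stays feasible for every t ≥ 0. Along this ray z = a + 7b changes by 7 per unit t, so z → +∞.

The LP is unbounded; z can be made arbitrarily large.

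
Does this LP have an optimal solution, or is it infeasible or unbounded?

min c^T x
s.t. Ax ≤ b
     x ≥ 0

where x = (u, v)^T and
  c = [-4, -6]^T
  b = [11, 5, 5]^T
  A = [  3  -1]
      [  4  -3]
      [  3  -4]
Feasible point: (0, 0) satisfies every constraint, so the LP is feasible.
Direction d = (0, 1): for each constraint row a, a·d ≤ 0 —
  (3)(0) + (-1)(1) = -1 ≤ 0
  (4)(0) + (-3)(1) = -3 ≤ 0
  (3)(0) + (-4)(1) = -4 ≤ 0
and d ≥ 0, so (0, 0) + t·d stays feasible for every t ≥ 0. Along this ray z = -4u - 6v changes by -6 per unit t, so z → −∞.

The LP is unbounded; z can be made arbitrarily small.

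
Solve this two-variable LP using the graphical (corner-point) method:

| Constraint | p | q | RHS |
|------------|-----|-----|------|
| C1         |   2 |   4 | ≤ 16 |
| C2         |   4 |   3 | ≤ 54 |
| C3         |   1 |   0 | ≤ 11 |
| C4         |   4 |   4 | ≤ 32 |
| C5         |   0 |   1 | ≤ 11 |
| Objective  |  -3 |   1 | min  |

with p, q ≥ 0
p = 8, q = 0, z = -24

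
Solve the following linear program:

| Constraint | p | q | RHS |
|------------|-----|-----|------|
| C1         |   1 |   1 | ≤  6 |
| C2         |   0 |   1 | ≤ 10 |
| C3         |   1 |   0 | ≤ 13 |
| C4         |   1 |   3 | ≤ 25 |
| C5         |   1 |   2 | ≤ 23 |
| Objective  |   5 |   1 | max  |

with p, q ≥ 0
p = 6, q = 0, z = 30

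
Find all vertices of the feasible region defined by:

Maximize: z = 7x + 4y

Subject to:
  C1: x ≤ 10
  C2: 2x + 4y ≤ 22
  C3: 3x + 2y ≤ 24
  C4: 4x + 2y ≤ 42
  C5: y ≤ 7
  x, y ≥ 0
Each vertex is the intersection of two constraint boundaries that also satisfies all remaining constraints:
  x = 0 and y = 0 → (0, 0)
  3x + 2y = 24 and y = 0 → (8, 0)
  2x + 4y = 22 and 3x + 2y = 24 → (6.5, 2.25)
  2x + 4y = 22 and x = 0 → (0, 5.5)

Vertices: (0, 0), (8, 0), (6.5, 2.25), (0, 5.5)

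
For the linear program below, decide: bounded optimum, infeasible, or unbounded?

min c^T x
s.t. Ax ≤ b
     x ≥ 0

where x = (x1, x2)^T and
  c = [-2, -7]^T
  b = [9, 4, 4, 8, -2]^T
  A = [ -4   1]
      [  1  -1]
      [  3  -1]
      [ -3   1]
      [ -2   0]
Feasible point: (1, 0) satisfies every constraint, so the LP is feasible.
Direction d = (1, 3): for each constraint row a, a·d ≤ 0 —
  (-4)(1) + (1)(3) = -1 ≤ 0
  (1)(1) + (-1)(3) = -2 ≤ 0
  (3)(1) + (-1)(3) = 0 ≤ 0
  (-3)(1) + (1)(3) = 0 ≤ 0
  (-2)(1) + (0)(3) = -2 ≤ 0
and d ≥ 0, so (1, 0) + t·d stays feasible for every t ≥ 0. Along this ray z = -2x1 - 7x2 changes by -23 per unit t, so z → −∞.

Unbounded — the objective can decrease without bound over the feasible region.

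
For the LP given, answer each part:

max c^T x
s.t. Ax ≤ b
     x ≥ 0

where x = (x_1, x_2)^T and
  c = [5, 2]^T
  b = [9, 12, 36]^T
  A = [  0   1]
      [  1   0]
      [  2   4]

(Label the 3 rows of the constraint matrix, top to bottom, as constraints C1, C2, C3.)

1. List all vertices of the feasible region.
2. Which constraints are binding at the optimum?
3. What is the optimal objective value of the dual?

1. (0, 0), (12, 0), (12, 3), (0, 9)
2. C2, C3
3. 66 (by strong duality, equal to the primal optimum)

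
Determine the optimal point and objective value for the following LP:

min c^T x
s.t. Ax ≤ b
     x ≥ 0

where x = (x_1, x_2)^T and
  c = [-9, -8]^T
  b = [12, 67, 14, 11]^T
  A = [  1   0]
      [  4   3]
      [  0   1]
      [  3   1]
Each vertex is the intersection of two constraint boundaries that also satisfies all remaining constraints:
  x_1 = 0 and x_2 = 0 → (0, 0)
  3x_1 + x_2 = 11 and x_2 = 0 → (3.667, 0)
  3x_1 + x_2 = 11 and x_1 = 0 → (0, 11)

Evaluating z = -9x_1 - 8x_2 at each vertex:
  (0, 0): z = 0
  (3.667, 0): z = -33
  (0, 11): z = -88

The minimum is at (0, 11) with z = -88.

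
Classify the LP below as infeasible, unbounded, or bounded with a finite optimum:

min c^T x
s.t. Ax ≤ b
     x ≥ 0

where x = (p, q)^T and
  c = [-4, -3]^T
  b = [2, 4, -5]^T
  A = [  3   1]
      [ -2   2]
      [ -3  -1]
One constraint requires 3p + q ≤ 2, while the constraint -3p - q ≤ -5 is equivalent to 3p + q ≥ 5. Together they would need 5 ≤ 3p + q ≤ 2, which is impossible since 5 > 2. No point satisfies all constraints.

Infeasible: no point satisfies all constraints simultaneously.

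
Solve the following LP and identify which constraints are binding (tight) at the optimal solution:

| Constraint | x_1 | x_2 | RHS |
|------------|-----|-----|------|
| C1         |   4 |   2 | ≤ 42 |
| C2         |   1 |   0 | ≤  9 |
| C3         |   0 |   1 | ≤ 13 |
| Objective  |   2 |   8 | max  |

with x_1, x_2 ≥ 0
Optimal: x_1 = 4, x_2 = 13
Slack at optimum:
  C1: slack = 0 (binding)
  C2: slack = 5
  C3: slack = 0 (binding)
  x_1 ≥ 0: x_1 = 4
  x_2 ≥ 0: x_2 = 13
Binding constraints: C1, C3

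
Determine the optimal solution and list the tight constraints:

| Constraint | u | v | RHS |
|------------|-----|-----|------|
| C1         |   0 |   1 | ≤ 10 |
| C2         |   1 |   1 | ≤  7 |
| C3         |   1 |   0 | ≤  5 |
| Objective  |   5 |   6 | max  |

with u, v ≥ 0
Optimal: u = 0, v = 7
Slack at optimum:
  C1: slack = 3
  C2: slack = 0 (binding)
  C3: slack = 5
  u ≥ 0: u = 0 (binding)
  v ≥ 0: v = 7
Binding constraints: C2, u ≥ 0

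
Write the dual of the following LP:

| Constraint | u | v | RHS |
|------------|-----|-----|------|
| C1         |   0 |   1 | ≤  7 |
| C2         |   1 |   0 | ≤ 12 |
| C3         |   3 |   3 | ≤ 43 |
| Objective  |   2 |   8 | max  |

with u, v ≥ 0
Minimize: z = 7y1 + 12y2 + 43y3

Subject to:
  C1: -y2 - 3y3 ≤ -2
  C2: -y1 - 3y3 ≤ -8
  y1, y2, y3 ≥ 0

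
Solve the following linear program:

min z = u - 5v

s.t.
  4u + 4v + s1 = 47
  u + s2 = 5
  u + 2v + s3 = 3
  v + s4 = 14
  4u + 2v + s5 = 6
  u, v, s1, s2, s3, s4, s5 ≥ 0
Each vertex is the intersection of two constraint boundaries that also satisfies all remaining constraints:
  u = 0 and v = 0 → (0, 0)
  4u + 2v = 6 and v = 0 → (1.5, 0)
  u + 2v = 3 and 4u + 2v = 6 → (1, 1)
  u + 2v = 3 and u = 0 → (0, 1.5)

Evaluating z = u - 5v at each vertex:
  (0, 0): z = 0
  (1.5, 0): z = 1.5
  (1, 1): z = -4
  (0, 1.5): z = -7.5

The minimum is at (0, 1.5) with z = -7.5.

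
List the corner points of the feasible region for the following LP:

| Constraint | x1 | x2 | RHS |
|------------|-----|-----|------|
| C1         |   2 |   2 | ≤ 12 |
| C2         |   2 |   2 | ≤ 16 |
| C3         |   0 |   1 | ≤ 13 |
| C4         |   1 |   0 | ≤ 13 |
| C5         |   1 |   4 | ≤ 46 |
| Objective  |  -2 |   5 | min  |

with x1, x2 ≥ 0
Each vertex is the intersection of two constraint boundaries that also satisfies all remaining constraints:
  x1 = 0 and x2 = 0 → (0, 0)
  2x1 + 2x2 = 12 and x2 = 0 → (6, 0)
  2x1 + 2x2 = 12 and x1 = 0 → (0, 6)

Vertices: (0, 0), (6, 0), (0, 6)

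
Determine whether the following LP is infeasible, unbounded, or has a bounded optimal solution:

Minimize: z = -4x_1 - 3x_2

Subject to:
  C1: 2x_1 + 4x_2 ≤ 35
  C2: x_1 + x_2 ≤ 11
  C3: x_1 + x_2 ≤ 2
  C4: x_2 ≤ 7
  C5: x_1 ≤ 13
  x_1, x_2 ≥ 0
The point (2, 0) satisfies every constraint, so the LP is feasible; the constraints give x_1 ≤ 13 and x_2 ≤ 7, which with x_1, x_2 ≥ 0 keep the feasible region inside a bounded box. A feasible, bounded LP attains a finite optimum at a vertex.

Bounded optimum: z* = -8 at (2, 0).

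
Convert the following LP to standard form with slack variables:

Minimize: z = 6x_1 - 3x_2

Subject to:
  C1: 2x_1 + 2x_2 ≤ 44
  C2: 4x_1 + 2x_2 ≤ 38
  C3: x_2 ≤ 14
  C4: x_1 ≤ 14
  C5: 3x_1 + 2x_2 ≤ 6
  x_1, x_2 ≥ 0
min z = 6x_1 - 3x_2

s.t.
  2x_1 + 2x_2 + s1 = 44
  4x_1 + 2x_2 + s2 = 38
  x_2 + s3 = 14
  x_1 + s4 = 14
  3x_1 + 2x_2 + s5 = 6
  x_1, x_2, s1, s2, s3, s4, s5 ≥ 0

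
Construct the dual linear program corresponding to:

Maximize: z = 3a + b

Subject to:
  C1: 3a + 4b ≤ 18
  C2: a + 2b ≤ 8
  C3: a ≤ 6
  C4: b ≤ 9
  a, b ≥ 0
Minimize: z = 18y1 + 8y2 + 6y3 + 9y4

Subject to:
  C1: -3y1 - y2 - y3 ≤ -3
  C2: -4y1 - 2y2 - y4 ≤ -1
  y1, y2, y3, y4 ≥ 0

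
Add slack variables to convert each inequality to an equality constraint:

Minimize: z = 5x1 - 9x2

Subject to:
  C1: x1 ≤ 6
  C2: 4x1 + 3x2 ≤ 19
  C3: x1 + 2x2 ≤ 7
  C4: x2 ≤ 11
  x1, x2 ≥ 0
min z = 5x1 - 9x2

s.t.
  x1 + s1 = 6
  4x1 + 3x2 + s2 = 19
  x1 + 2x2 + s3 = 7
  x2 + s4 = 11
  x1, x2, s1, s2, s3, s4 ≥ 0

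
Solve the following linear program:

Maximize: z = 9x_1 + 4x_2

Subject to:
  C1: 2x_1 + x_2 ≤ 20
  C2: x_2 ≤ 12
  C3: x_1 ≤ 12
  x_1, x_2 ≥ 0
x_1 = 10, x_2 = 0, z = 90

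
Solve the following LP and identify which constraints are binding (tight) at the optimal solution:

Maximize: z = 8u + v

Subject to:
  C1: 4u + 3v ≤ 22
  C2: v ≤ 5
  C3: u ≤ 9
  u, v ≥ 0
Optimal: u = 5.5, v = 0
Slack at optimum:
  C1: slack = 0 (binding)
  C2: slack = 5
  C3: slack = 3.5
  u ≥ 0: u = 5.5
  v ≥ 0: v = 0 (binding)
Binding constraints: C1, v ≥ 0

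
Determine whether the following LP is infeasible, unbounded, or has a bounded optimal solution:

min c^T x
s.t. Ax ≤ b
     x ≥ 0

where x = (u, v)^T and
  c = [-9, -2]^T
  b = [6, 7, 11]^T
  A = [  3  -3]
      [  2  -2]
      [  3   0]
Feasible point: (0, 0) satisfies every constraint, so the LP is feasible.
Direction d = (0, 1): for each constraint row a, a·d ≤ 0 —
  (3)(0) + (-3)(1) = -3 ≤ 0
  (2)(0) + (-2)(1) = -2 ≤ 0
  (3)(0) + (0)(1) = 0 ≤ 0
and d ≥ 0, so (0, 0) + t·d stays feasible for every t ≥ 0. Along this ray z = -9u - 2v changes by -2 per unit t, so z → −∞.

Unbounded: there is a feasible ray along which z → −∞.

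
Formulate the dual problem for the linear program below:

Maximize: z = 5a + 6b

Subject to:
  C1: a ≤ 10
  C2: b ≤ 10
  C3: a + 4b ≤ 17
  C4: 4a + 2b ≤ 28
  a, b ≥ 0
Minimize: z = 10y1 + 10y2 + 17y3 + 28y4

Subject to:
  C1: -y1 - y3 - 4y4 ≤ -5
  C2: -y2 - 4y3 - 2y4 ≤ -6
  y1, y2, y3, y4 ≥ 0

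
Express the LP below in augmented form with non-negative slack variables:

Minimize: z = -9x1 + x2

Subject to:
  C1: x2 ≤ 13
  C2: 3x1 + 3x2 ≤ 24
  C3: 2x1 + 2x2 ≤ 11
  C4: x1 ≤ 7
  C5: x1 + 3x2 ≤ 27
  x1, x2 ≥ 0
min z = -9x1 + x2

s.t.
  x2 + s1 = 13
  3x1 + 3x2 + s2 = 24
  2x1 + 2x2 + s3 = 11
  x1 + s4 = 7
  x1 + 3x2 + s5 = 27
  x1, x2, s1, s2, s3, s4, s5 ≥ 0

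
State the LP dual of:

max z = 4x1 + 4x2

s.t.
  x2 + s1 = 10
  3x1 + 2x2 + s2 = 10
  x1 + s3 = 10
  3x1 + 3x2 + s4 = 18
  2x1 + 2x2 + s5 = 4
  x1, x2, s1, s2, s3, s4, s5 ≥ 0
Minimize: z = 10y1 + 10y2 + 10y3 + 18y4 + 4y5

Subject to:
  C1: -3y2 - y3 - 3y4 - 2y5 ≤ -4
  C2: -y1 - 2y2 - 3y4 - 2y5 ≤ -4
  y1, y2, y3, y4, y5 ≥ 0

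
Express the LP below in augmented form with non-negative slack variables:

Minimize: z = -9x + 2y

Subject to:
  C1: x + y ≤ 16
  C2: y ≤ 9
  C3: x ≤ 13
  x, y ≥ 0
min z = -9x + 2y

s.t.
  x + y + s1 = 16
  y + s2 = 9
  x + s3 = 13
  x, y, s1, s2, s3 ≥ 0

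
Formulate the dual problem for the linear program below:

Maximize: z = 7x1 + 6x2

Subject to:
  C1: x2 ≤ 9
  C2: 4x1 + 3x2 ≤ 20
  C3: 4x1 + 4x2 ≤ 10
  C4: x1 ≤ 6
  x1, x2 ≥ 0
Minimize: z = 9y1 + 20y2 + 10y3 + 6y4

Subject to:
  C1: -4y2 - 4y3 - y4 ≤ -7
  C2: -y1 - 3y2 - 4y3 ≤ -6
  y1, y2, y3, y4 ≥ 0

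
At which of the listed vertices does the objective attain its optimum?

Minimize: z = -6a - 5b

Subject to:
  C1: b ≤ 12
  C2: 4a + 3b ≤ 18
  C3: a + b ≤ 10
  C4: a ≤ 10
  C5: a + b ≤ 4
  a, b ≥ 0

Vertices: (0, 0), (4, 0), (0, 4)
Evaluating z = -6a - 5b at each vertex:
  (0, 0): z = 0
  (4, 0): z = -24
  (0, 4): z = -20

The smallest value is z = -24, attained at (4, 0).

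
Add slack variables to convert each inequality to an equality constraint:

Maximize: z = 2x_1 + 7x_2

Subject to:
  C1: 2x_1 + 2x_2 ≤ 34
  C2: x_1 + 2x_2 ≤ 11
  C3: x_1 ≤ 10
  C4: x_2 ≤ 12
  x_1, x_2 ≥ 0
max z = 2x_1 + 7x_2

s.t.
  2x_1 + 2x_2 + s1 = 34
  x_1 + 2x_2 + s2 = 11
  x_1 + s3 = 10
  x_2 + s4 = 12
  x_1, x_2, s1, s2, s3, s4 ≥ 0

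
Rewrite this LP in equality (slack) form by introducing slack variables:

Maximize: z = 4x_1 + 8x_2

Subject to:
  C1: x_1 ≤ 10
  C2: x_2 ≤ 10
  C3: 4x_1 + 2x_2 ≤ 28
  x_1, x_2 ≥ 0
max z = 4x_1 + 8x_2

s.t.
  x_1 + s1 = 10
  x_2 + s2 = 10
  4x_1 + 2x_2 + s3 = 28
  x_1, x_2, s1, s2, s3 ≥ 0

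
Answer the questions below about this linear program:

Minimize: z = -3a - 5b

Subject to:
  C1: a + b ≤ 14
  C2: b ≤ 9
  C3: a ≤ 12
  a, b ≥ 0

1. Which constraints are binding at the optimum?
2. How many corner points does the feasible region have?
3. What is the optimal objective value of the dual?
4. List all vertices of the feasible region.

1. C1, C2
2. 5
3. -60 (by strong duality, equal to the primal optimum)
4. (0, 0), (12, 0), (12, 2), (5, 9), (0, 9)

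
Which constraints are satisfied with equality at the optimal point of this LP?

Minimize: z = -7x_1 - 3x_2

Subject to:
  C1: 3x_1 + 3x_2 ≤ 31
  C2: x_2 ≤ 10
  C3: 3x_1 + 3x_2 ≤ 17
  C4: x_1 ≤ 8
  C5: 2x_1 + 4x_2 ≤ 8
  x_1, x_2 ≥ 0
Optimal: x_1 = 4, x_2 = 0
Slack at optimum:
  C1: slack = 19
  C2: slack = 10
  C3: slack = 5
  C4: slack = 4
  C5: slack = 0 (binding)
  x_1 ≥ 0: x_1 = 4
  x_2 ≥ 0: x_2 = 0 (binding)
Binding constraints: C5, x_2 ≥ 0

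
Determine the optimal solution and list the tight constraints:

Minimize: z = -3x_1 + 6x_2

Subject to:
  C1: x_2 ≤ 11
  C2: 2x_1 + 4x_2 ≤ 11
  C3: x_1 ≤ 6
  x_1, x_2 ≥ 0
Optimal: x_1 = 5.5, x_2 = 0
Binding: C2, x_2 ≥ 0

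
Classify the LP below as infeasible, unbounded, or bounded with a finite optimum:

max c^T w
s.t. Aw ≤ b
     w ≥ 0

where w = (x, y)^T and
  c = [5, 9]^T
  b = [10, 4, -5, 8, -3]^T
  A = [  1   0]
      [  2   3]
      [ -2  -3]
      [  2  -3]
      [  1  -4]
One constraint requires 2x + 3y ≤ 4, while the constraint -2x - 3y ≤ -5 is equivalent to 2x + 3y ≥ 5. Together they would need 5 ≤ 2x + 3y ≤ 4, which is impossible since 5 > 4. No point satisfies all constraints.

Infeasible — the constraint set is empty.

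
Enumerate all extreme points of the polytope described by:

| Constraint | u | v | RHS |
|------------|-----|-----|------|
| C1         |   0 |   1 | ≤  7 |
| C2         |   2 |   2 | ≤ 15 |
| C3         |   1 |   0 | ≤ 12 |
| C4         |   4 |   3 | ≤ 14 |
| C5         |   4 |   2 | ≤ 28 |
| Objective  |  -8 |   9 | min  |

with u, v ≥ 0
Each vertex is the intersection of two constraint boundaries that also satisfies all remaining constraints:
  u = 0 and v = 0 → (0, 0)
  4u + 3v = 14 and v = 0 → (3.5, 0)
  4u + 3v = 14 and u = 0 → (0, 4.667)

Vertices: (0, 0), (3.5, 0), (0, 4.667)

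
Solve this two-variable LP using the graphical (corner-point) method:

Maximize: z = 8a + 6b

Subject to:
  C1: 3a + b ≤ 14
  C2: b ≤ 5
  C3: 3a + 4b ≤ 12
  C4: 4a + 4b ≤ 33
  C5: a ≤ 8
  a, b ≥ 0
Each vertex is the intersection of two constraint boundaries that also satisfies all remaining constraints:
  a = 0 and b = 0 → (0, 0)
  3a + 4b = 12 and b = 0 → (4, 0)
  3a + 4b = 12 and a = 0 → (0, 3)

Evaluating z = 8a + 6b at each vertex:
  (0, 0): z = 0
  (4, 0): z = 32
  (0, 3): z = 18

The maximum is at (4, 0) with z = 32.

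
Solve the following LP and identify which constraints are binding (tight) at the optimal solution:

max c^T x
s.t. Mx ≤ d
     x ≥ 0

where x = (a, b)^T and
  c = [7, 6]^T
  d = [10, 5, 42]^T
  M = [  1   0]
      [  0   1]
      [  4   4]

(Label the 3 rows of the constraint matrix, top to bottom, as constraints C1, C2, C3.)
Optimal: a = 10, b = 0.5
Slack at optimum:
  C1: slack = 0 (binding)
  C2: slack = 4.5
  C3: slack = 0 (binding)
  a ≥ 0: a = 10
  b ≥ 0: b = 0.5
Binding constraints: C1, C3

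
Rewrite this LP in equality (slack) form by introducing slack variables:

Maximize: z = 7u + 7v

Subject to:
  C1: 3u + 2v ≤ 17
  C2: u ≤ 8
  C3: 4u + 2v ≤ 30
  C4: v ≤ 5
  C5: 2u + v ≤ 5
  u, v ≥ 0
max z = 7u + 7v

s.t.
  3u + 2v + s1 = 17
  u + s2 = 8
  4u + 2v + s3 = 30
  v + s4 = 5
  2u + v + s5 = 5
  u, v, s1, s2, s3, s4, s5 ≥ 0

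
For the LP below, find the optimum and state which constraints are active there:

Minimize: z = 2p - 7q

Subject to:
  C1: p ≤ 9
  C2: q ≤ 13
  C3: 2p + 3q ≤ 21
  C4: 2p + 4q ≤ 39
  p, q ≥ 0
Optimal: p = 0, q = 7
Slack at optimum:
  C1: slack = 9
  C2: slack = 6
  C3: slack = 0 (binding)
  C4: slack = 11
  p ≥ 0: p = 0 (binding)
  q ≥ 0: q = 7
Binding constraints: C3, p ≥ 0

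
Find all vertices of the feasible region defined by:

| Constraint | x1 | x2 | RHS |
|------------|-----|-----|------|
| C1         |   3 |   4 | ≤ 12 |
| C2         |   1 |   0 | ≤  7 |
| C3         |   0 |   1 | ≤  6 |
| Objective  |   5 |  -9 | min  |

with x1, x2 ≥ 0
Each vertex is the intersection of two constraint boundaries that also satisfies all remaining constraints:
  x1 = 0 and x2 = 0 → (0, 0)
  3x1 + 4x2 = 12 and x2 = 0 → (4, 0)
  3x1 + 4x2 = 12 and x1 = 0 → (0, 3)

Vertices: (0, 0), (4, 0), (0, 3)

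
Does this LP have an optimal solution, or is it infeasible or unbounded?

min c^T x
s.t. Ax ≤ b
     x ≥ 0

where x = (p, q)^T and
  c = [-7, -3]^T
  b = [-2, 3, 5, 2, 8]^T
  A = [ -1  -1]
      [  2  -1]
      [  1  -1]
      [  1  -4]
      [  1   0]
Feasible point: (0, 2) satisfies every constraint, so the LP is feasible.
Direction d = (0, 1): for each constraint row a, a·d ≤ 0 —
  (-1)(0) + (-1)(1) = -1 ≤ 0
  (2)(0) + (-1)(1) = -1 ≤ 0
  (1)(0) + (-1)(1) = -1 ≤ 0
  (1)(0) + (-4)(1) = -4 ≤ 0
  (1)(0) + (0)(1) = 0 ≤ 0
and d ≥ 0, so (0, 2) + t·d stays feasible for every t ≥ 0. Along this ray z = -7p - 3q changes by -3 per unit t, so z → −∞.

Unbounded — the objective can decrease without bound over the feasible region.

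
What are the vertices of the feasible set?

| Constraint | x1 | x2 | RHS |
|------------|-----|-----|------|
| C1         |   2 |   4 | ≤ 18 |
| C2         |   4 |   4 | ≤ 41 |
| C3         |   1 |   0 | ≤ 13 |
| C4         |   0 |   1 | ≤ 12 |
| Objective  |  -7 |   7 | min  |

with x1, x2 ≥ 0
Each vertex is the intersection of two constraint boundaries that also satisfies all remaining constraints:
  x1 = 0 and x2 = 0 → (0, 0)
  2x1 + 4x2 = 18 and x2 = 0 → (9, 0)
  2x1 + 4x2 = 18 and x1 = 0 → (0, 4.5)

Vertices: (0, 0), (9, 0), (0, 4.5)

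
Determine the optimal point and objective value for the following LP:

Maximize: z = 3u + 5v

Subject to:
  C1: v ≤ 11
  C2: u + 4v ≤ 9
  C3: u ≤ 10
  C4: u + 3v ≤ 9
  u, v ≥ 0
Each vertex is the intersection of two constraint boundaries that also satisfies all remaining constraints:
  u = 0 and v = 0 → (0, 0)
  u + 4v = 9 and u + 3v = 9 → (9, 0)
  u + 4v = 9 and u = 0 → (0, 2.25)

Evaluating z = 3u + 5v at each vertex:
  (0, 0): z = 0
  (9, 0): z = 27
  (0, 2.25): z = 11.25

The maximum is at (9, 0) with z = 27.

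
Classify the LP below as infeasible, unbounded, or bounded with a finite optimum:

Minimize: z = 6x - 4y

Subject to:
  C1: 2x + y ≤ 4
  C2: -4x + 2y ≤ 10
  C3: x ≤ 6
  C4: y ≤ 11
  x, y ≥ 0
The point (0, 4) satisfies every constraint, so the LP is feasible; the constraints give x ≤ 6 and y ≤ 11, which with x, y ≥ 0 keep the feasible region inside a bounded box. A feasible, bounded LP attains a finite optimum at a vertex.

The LP has an optimal solution: (0, 4) with z = -16.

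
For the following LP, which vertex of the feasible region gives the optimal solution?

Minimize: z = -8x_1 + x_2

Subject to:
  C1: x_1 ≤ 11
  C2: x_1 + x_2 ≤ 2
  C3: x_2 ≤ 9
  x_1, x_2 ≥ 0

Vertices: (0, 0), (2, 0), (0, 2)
(2, 0) with z = -16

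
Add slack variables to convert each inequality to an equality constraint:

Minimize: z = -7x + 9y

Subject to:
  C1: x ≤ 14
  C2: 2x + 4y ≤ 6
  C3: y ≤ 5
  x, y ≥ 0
min z = -7x + 9y

s.t.
  x + s1 = 14
  2x + 4y + s2 = 6
  y + s3 = 5
  x, y, s1, s2, s3 ≥ 0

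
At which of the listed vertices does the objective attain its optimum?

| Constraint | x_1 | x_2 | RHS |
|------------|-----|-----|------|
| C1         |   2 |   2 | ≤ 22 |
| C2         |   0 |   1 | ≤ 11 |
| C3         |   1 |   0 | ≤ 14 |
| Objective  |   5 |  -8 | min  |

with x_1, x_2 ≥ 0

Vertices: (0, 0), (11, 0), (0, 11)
Evaluating z = 5x_1 - 8x_2 at each vertex:
  (0, 0): z = 0
  (11, 0): z = 55
  (0, 11): z = -88

The smallest value is z = -88, attained at (0, 11).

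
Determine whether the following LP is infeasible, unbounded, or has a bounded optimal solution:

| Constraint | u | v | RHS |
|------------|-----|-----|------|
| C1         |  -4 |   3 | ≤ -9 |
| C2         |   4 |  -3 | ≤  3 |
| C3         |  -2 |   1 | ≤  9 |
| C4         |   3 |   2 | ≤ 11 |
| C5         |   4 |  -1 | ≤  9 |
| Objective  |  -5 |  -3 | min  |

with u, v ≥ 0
C2 requires 4u - 3v ≤ 3, while C1 (-4u + 3v ≤ -9) is equivalent to 4u - 3v ≥ 9. Together they would need 9 ≤ 4u - 3v ≤ 3, which is impossible since 9 > 3. No point satisfies all constraints.

The feasible region is empty; the LP is infeasible.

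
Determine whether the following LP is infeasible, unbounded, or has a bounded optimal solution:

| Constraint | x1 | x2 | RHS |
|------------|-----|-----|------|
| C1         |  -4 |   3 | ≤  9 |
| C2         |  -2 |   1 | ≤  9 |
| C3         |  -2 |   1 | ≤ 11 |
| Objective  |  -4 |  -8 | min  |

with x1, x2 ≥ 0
Feasible point: (0, 0) satisfies every constraint, so the LP is feasible.
Direction d = (1, 0): for each constraint row a, a·d ≤ 0 —
  (-4)(1) + (3)(0) = -4 ≤ 0
  (-2)(1) + (1)(0) = -2 ≤ 0
  (-2)(1) + (1)(0) = -2 ≤ 0
and d ≥ 0, so (0, 0) + t·d stays feasible for every t ≥ 0. Along this ray z = -4x1 - 8x2 changes by -4 per unit t, so z → −∞.

Unbounded: there is a feasible ray along which z → −∞.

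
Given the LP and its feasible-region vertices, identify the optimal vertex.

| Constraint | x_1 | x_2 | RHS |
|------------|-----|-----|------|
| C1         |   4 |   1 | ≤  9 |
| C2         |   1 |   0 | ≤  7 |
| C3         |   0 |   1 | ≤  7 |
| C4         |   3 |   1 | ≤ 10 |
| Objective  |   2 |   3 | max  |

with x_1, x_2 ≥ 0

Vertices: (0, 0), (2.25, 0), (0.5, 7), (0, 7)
Evaluating z = 2x_1 + 3x_2 at each vertex:
  (0, 0): z = 0
  (2.25, 0): z = 4.5
  (0.5, 7): z = 22
  (0, 7): z = 21

The largest value is z = 22, attained at (0.5, 7).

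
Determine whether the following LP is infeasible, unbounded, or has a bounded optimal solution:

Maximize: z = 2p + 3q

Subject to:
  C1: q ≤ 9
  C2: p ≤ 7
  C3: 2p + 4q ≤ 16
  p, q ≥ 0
The point (7, 0.5) satisfies every constraint, so the LP is feasible; the constraints give p ≤ 7 and q ≤ 9, which with p, q ≥ 0 keep the feasible region inside a bounded box. A feasible, bounded LP attains a finite optimum at a vertex.

Evaluating z = 2p + 3q at each vertex:
  (0, 0): z = 0
  (7, 0): z = 14
  (7, 0.5): z = 15.5
  (0, 4): z = 12

Bounded optimum: z* = 15.5 at (7, 0.5).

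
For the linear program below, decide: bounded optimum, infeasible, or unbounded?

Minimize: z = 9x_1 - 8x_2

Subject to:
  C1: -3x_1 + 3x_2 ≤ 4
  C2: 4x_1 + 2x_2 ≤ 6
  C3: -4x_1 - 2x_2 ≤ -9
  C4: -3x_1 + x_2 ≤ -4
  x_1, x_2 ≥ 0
C2 requires 4x_1 + 2x_2 ≤ 6, while C3 (-4x_1 - 2x_2 ≤ -9) is equivalent to 4x_1 + 2x_2 ≥ 9. Together they would need 9 ≤ 4x_1 + 2x_2 ≤ 6, which is impossible since 9 > 6. No point satisfies all constraints.

Infeasible — the constraint set is empty.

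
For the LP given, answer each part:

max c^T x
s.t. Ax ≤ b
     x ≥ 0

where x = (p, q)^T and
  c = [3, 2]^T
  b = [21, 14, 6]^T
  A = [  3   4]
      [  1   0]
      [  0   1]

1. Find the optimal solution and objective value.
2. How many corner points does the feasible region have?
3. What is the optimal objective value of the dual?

1. p = 7, q = 0, z = 21
2. 3
3. 21 (by strong duality, equal to the primal optimum)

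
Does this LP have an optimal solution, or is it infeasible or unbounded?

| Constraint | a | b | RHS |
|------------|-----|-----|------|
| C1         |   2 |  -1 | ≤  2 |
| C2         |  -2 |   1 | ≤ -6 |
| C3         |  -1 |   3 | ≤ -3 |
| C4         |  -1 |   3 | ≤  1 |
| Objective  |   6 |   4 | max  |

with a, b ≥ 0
C1 requires 2a - b ≤ 2, while C2 (-2a + b ≤ -6) is equivalent to 2a - b ≥ 6. Together they would need 6 ≤ 2a - b ≤ 2, which is impossible since 6 > 2. No point satisfies all constraints.

Infeasible — the constraint set is empty.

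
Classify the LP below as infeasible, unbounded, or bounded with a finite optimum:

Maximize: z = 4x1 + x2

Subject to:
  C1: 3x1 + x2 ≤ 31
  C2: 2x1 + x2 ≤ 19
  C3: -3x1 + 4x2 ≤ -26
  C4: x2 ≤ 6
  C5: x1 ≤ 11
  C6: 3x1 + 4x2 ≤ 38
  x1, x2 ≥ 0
The point (9.5, 0) satisfies every constraint, so the LP is feasible; the constraints give x1 ≤ 11 and x2 ≤ 6, which with x1, x2 ≥ 0 keep the feasible region inside a bounded box. A feasible, bounded LP attains a finite optimum at a vertex.

Bounded optimum: z* = 38 at (9.5, 0).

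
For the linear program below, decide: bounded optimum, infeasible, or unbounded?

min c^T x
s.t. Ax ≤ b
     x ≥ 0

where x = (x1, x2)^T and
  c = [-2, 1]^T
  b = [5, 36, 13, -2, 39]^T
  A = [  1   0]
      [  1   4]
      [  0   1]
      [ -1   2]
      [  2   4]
The point (5, 0) satisfies every constraint, so the LP is feasible; the constraints give x1 ≤ 5 and x2 ≤ 13, which with x1, x2 ≥ 0 keep the feasible region inside a bounded box. A feasible, bounded LP attains a finite optimum at a vertex.

Evaluating z = -2x1 + x2 at each vertex:
  (2, 0): z = -4
  (5, 0): z = -10
  (5, 1.5): z = -8.5

The LP has an optimal solution: (5, 0) with z = -10.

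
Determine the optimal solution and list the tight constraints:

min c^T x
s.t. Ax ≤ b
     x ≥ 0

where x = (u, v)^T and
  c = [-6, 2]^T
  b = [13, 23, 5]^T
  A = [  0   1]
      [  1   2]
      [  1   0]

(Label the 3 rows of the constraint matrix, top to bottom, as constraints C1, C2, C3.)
Optimal: u = 5, v = 0
Binding: C3, v ≥ 0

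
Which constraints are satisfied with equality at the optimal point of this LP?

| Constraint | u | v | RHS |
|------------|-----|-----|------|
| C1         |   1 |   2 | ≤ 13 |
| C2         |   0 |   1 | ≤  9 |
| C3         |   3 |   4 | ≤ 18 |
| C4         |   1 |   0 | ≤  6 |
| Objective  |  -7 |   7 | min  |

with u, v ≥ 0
Optimal: u = 6, v = 0
Slack at optimum:
  C1: slack = 7
  C2: slack = 9
  C3: slack = 0 (binding)
  C4: slack = 0 (binding)
  u ≥ 0: u = 6
  v ≥ 0: v = 0 (binding)
Binding constraints: C3, C4, v ≥ 0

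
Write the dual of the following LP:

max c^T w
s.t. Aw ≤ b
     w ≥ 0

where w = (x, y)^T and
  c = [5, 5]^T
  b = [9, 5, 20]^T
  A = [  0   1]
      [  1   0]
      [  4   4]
Minimize: z = 9y1 + 5y2 + 20y3

Subject to:
  C1: -y2 - 4y3 ≤ -5
  C2: -y1 - 4y3 ≤ -5
  y1, y2, y3 ≥ 0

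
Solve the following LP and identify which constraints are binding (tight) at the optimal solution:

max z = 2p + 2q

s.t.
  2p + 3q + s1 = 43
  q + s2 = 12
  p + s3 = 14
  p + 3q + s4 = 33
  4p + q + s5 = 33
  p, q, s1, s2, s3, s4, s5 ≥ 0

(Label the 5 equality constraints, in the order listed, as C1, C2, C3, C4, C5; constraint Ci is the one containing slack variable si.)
Optimal: p = 6, q = 9
Slack at optimum:
  C1: slack = 4
  C2: slack = 3
  C3: slack = 8
  C4: slack = 0 (binding)
  C5: slack = 0 (binding)
  p ≥ 0: p = 6
  q ≥ 0: q = 9
Binding constraints: C4, C5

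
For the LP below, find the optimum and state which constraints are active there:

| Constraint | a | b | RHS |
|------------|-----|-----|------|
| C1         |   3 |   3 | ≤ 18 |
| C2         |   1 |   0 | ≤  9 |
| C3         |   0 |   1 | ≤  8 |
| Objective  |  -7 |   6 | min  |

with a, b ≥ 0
Optimal: a = 6, b = 0
Slack at optimum:
  C1: slack = 0 (binding)
  C2: slack = 3
  C3: slack = 8
  a ≥ 0: a = 6
  b ≥ 0: b = 0 (binding)
Binding constraints: C1, b ≥ 0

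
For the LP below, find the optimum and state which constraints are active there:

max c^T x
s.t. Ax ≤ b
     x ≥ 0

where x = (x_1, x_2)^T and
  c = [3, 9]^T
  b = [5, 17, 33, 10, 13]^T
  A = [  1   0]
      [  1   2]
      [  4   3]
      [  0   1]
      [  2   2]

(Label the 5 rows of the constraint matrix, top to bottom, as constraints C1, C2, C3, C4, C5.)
Optimal: x_1 = 0, x_2 = 6.5
Binding: C5, x_1 ≥ 0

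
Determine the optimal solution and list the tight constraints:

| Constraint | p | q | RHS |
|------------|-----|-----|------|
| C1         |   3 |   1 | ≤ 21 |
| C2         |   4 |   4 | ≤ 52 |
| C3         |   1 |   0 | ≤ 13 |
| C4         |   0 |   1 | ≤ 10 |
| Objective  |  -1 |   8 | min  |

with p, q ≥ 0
Optimal: p = 7, q = 0
Slack at optimum:
  C1: slack = 0 (binding)
  C2: slack = 24
  C3: slack = 6
  C4: slack = 10
  p ≥ 0: p = 7
  q ≥ 0: q = 0 (binding)
Binding constraints: C1, q ≥ 0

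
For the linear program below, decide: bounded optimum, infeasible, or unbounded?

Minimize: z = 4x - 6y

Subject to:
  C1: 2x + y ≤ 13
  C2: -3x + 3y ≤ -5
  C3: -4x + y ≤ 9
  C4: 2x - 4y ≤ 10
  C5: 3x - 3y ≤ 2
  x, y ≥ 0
C5 requires 3x - 3y ≤ 2, while C2 (-3x + 3y ≤ -5) is equivalent to 3x - 3y ≥ 5. Together they would need 5 ≤ 3x - 3y ≤ 2, which is impossible since 5 > 2. No point satisfies all constraints.

Infeasible — the constraint set is empty.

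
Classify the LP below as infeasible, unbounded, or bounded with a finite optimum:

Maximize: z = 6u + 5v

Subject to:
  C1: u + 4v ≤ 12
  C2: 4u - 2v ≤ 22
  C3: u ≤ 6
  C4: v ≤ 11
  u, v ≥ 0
The point (6, 1.5) satisfies every constraint, so the LP is feasible; the constraints give u ≤ 6 and v ≤ 11, which with u, v ≥ 0 keep the feasible region inside a bounded box. A feasible, bounded LP attains a finite optimum at a vertex.

Evaluating z = 6u + 5v at each vertex:
  (0, 0): z = 0
  (5.5, 0): z = 33
  (6, 1): z = 41
  (6, 1.5): z = 43.5
  (0, 3): z = 15

Bounded optimum: z* = 43.5 at (6, 1.5).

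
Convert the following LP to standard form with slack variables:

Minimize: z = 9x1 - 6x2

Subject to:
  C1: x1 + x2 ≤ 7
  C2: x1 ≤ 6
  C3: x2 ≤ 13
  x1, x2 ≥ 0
min z = 9x1 - 6x2

s.t.
  x1 + x2 + s1 = 7
  x1 + s2 = 6
  x2 + s3 = 13
  x1, x2, s1, s2, s3 ≥ 0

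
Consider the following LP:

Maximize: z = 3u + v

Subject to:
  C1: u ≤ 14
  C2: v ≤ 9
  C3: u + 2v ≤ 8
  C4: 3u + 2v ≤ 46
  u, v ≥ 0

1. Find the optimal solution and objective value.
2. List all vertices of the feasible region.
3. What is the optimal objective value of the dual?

1. u = 8, v = 0, z = 24
2. (0, 0), (8, 0), (0, 4)
3. 24 (by strong duality, equal to the primal optimum)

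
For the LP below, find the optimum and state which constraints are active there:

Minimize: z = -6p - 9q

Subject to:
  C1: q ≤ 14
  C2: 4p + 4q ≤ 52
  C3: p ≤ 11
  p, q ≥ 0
Optimal: p = 0, q = 13
Slack at optimum:
  C1: slack = 1
  C2: slack = 0 (binding)
  C3: slack = 11
  p ≥ 0: p = 0 (binding)
  q ≥ 0: q = 13
Binding constraints: C2, p ≥ 0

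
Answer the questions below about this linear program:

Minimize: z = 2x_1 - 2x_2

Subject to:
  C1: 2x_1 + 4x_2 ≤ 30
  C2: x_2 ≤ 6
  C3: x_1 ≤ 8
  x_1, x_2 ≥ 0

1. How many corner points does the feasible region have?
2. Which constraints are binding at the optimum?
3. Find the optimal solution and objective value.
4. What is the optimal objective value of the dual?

1. 5
2. C2, x_1 ≥ 0
3. x_1 = 0, x_2 = 6, z = -12
4. -12 (by strong duality, equal to the primal optimum)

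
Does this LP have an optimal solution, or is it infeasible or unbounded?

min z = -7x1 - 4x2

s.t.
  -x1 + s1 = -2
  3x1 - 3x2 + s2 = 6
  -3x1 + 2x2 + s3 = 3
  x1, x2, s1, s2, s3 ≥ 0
Feasible point: (2, 0) satisfies every constraint, so the LP is feasible.
Direction d = (1, 1): for each constraint row a, a·d ≤ 0 —
  (-1)(1) + (0)(1) = -1 ≤ 0
  (3)(1) + (-3)(1) = 0 ≤ 0
  (-3)(1) + (2)(1) = -1 ≤ 0
and d ≥ 0, so (2, 0) + t·d stays feasible for every t ≥ 0. Along this ray z = -7x1 - 4x2 changes by -11 per unit t, so z → −∞.

The LP is unbounded; z can be made arbitrarily small.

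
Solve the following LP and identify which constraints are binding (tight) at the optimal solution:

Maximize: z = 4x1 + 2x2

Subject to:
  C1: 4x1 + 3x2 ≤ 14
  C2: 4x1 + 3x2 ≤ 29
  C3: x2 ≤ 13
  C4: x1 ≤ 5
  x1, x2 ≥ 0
Optimal: x1 = 3.5, x2 = 0
Binding: C1, x2 ≥ 0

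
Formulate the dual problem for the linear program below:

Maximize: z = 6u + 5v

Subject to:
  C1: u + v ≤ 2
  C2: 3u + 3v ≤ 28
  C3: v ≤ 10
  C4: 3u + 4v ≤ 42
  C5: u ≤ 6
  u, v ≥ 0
Minimize: z = 2y1 + 28y2 + 10y3 + 42y4 + 6y5

Subject to:
  C1: -y1 - 3y2 - 3y4 - y5 ≤ -6
  C2: -y1 - 3y2 - y3 - 4y4 ≤ -5
  y1, y2, y3, y4, y5 ≥ 0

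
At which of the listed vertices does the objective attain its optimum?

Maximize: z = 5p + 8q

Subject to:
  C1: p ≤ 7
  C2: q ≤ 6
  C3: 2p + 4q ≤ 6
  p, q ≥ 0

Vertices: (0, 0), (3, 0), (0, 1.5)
Evaluating z = 5p + 8q at each vertex:
  (0, 0): z = 0
  (3, 0): z = 15
  (0, 1.5): z = 12

The largest value is z = 15, attained at (3, 0).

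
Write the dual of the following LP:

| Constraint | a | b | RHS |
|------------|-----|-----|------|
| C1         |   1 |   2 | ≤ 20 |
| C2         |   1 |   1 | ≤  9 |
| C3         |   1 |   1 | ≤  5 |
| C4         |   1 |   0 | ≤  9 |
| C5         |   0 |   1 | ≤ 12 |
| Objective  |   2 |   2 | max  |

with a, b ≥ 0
Minimize: z = 20y1 + 9y2 + 5y3 + 9y4 + 12y5

Subject to:
  C1: -y1 - y2 - y3 - y4 ≤ -2
  C2: -2y1 - y2 - y3 - y5 ≤ -2
  y1, y2, y3, y4, y5 ≥ 0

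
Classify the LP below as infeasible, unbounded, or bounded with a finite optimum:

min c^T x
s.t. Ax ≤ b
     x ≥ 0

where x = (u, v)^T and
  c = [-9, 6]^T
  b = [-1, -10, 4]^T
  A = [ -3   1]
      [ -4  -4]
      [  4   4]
One constraint requires 4u + 4v ≤ 4, while the constraint -4u - 4v ≤ -10 is equivalent to 4u + 4v ≥ 10. Together they would need 10 ≤ 4u + 4v ≤ 4, which is impossible since 10 > 4. No point satisfies all constraints.

Infeasible — the constraint set is empty.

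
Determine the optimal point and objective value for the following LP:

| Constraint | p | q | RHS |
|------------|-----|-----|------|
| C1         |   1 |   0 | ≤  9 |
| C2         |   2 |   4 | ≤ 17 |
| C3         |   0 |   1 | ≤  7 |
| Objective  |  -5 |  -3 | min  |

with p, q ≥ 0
p = 8.5, q = 0, z = -42.5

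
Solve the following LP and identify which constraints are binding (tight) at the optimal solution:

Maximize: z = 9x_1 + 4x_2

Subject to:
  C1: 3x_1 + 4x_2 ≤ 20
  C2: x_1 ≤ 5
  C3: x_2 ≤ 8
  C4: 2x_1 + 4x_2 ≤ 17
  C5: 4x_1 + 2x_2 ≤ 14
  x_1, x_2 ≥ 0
Optimal: x_1 = 3.5, x_2 = 0
Slack at optimum:
  C1: slack = 9.5
  C2: slack = 1.5
  C3: slack = 8
  C4: slack = 10
  C5: slack = 0 (binding)
  x_1 ≥ 0: x_1 = 3.5
  x_2 ≥ 0: x_2 = 0 (binding)
Binding constraints: C5, x_2 ≥ 0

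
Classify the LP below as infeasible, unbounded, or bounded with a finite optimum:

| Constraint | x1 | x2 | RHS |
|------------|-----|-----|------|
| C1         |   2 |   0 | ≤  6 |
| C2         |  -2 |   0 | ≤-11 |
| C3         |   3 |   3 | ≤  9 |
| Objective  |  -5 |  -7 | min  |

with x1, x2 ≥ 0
C1 requires 2x1 ≤ 6, while C2 (-2x1 ≤ -11) is equivalent to 2x1 ≥ 11. Together they would need 11 ≤ 2x1 ≤ 6, which is impossible since 11 > 6. No point satisfies all constraints.

The feasible region is empty; the LP is infeasible.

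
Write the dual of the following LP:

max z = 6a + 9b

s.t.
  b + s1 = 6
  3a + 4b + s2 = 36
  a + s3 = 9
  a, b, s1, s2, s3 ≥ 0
Minimize: z = 6y1 + 36y2 + 9y3

Subject to:
  C1: -3y2 - y3 ≤ -6
  C2: -y1 - 4y2 ≤ -9
  y1, y2, y3 ≥ 0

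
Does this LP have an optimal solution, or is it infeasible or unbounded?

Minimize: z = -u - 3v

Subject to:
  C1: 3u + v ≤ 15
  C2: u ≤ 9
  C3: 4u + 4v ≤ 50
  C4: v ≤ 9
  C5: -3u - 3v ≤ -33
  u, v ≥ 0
The point (2, 9) satisfies every constraint, so the LP is feasible; the constraints give u ≤ 9 and v ≤ 9, which with u, v ≥ 0 keep the feasible region inside a bounded box. A feasible, bounded LP attains a finite optimum at a vertex.

Evaluating z = -u - 3v at each vertex:
  (2, 9): z = -29

Bounded optimum: z* = -29 at (2, 9).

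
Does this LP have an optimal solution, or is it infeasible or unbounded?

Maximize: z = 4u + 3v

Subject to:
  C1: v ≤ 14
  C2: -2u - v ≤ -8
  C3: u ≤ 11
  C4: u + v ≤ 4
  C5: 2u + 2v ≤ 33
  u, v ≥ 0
The point (4, 0) satisfies every constraint, so the LP is feasible; the constraints give u ≤ 11 and v ≤ 14, which with u, v ≥ 0 keep the feasible region inside a bounded box. A feasible, bounded LP attains a finite optimum at a vertex.

Evaluating z = 4u + 3v at each vertex:
  (4, 0): z = 16

Feasible with finite optimum z* = 16 at (4, 0).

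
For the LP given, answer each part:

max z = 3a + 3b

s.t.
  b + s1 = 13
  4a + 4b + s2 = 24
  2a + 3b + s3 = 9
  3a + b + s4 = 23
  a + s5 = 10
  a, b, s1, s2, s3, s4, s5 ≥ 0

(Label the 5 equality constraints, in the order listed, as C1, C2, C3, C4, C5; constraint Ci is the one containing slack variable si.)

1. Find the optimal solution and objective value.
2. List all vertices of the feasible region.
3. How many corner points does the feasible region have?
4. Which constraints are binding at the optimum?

1. a = 4.5, b = 0, z = 13.5
2. (0, 0), (4.5, 0), (0, 3)
3. 3
4. C3, b ≥ 0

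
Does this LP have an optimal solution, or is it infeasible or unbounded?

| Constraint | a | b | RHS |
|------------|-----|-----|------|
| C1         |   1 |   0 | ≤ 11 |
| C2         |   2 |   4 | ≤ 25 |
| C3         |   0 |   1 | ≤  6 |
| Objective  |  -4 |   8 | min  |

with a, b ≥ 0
The point (11, 0) satisfies every constraint, so the LP is feasible; the constraints give a ≤ 11 and b ≤ 6, which with a, b ≥ 0 keep the feasible region inside a bounded box. A feasible, bounded LP attains a finite optimum at a vertex.

Evaluating z = -4a + 8b at each vertex:
  (0, 0): z = 0
  (11, 0): z = -44
  (11, 0.75): z = -38
  (0.5, 6): z = 46
  (0, 6): z = 48

Feasible with finite optimum z* = -44 at (11, 0).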